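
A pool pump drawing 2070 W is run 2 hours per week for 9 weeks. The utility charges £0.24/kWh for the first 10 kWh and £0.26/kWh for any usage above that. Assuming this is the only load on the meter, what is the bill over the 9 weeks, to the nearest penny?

£9.49

Runtime = 2 h/week × 9 weeks = 18 h
Energy = 2.07 kW × 18 h = 37.26 kWh
Tier 1 (0–10 kWh): 10 × £0.24 = £2.4
Above 10 kWh: 27.26 × £0.26 = £7.0876
Bill = £9.49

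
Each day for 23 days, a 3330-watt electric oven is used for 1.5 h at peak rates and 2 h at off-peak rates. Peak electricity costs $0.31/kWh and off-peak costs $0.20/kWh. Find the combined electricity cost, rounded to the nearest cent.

Peak energy = 3.33 kW × 1.5 h × 23 = 114.885 kWh
Off-peak energy = 3.33 kW × 2 h × 23 = 153.18 kWh
Cost = 114.885 × $0.31 + 153.18 × $0.20 = $35.61435 + $30.636 = $66.25

$66.25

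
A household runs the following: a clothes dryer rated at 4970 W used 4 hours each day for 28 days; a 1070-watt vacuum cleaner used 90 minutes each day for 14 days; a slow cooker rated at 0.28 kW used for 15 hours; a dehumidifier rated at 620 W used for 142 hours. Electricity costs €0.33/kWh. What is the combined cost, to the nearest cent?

clothes dryer: Runtime = 4 h/day × 28 days = 112 h
clothes dryer: 4.97 kW × 112 h = 556.64 kWh
vacuum cleaner: Runtime = 90 min × 14 = 1260 min = 21 h
vacuum cleaner: 1.07 kW × 21 h = 22.47 kWh
slow cooker: 0.28 kW × 15 h = 4.2 kWh
dehumidifier: 0.62 kW × 142 h = 88.04 kWh
Total energy = 671.35 kWh
Cost = 671.35 × €0.33 = €221.55

€221.55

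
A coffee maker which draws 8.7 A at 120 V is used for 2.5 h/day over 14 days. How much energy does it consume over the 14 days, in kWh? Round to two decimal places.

Power = 8.7 A × 120 V = 1044 W = 1.044 kW
Runtime = 2.5 h/day × 14 days = 35 h
Energy = 1.044 kW × 35 h = 36.54 kWh

36.54 kWh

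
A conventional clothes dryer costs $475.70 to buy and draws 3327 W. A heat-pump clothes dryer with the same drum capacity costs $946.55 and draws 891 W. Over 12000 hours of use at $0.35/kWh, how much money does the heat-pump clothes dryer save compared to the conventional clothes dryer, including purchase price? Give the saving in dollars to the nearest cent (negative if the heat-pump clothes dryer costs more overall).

$9760.35

conventional clothes dryer: $475.70 + (3327/1000) kW × 12000 h × $0.35 = $475.70 + $13973.4 = $14449.1
heat-pump clothes dryer: $946.55 + (891/1000) kW × 12000 h × $0.35 = $946.55 + $3742.2 = $4688.75
Saving = $14449.1 − $4688.75 = $9760.35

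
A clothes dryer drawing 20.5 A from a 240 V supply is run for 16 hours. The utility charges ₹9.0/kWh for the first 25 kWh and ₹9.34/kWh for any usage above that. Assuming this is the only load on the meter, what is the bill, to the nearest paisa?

₹726.74

Power = 20.5 A × 240 V = 4920 W = 4.92 kW
Energy = 4.92 kW × 16 h = 78.72 kWh
Tier 1 (0–25 kWh): 25 × ₹9.0 = ₹225
Above 25 kWh: 53.72 × ₹9.34 = ₹501.7448
Bill = ₹726.74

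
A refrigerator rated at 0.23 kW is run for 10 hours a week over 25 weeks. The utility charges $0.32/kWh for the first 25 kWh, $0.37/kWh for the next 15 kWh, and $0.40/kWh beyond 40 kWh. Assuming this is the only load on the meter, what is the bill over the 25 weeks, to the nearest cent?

$20.55

Runtime = 10 h/week × 25 weeks = 250 h
Energy = 0.23 kW × 250 h = 57.5 kWh
Tier 1 (0–25 kWh): 25 × $0.32 = $8
Tier 2 (25–40 kWh): 15 × $0.37 = $5.55
Above 40 kWh: 17.5 × $0.40 = $7
Bill = $20.55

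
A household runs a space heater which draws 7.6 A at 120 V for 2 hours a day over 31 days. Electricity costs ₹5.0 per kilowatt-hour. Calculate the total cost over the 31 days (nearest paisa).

Power = 7.6 A × 120 V = 912 W = 0.912 kW
Runtime = 2 h/day × 31 days = 62 h
Energy = 0.912 kW × 62 h = 56.544 kWh
Cost = 56.544 kWh × ₹5.0/kWh = ₹282.72

₹282.72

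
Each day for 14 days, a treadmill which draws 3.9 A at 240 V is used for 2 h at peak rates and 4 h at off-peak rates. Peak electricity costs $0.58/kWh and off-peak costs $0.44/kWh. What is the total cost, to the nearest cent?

$38.26

Power = 3.9 A × 240 V = 936 W = 0.936 kW
Peak energy = 0.936 kW × 2 h × 14 = 26.208 kWh
Off-peak energy = 0.936 kW × 4 h × 14 = 52.416 kWh
Cost = 26.208 × $0.58 + 52.416 × $0.44 = $15.20064 + $23.06304 = $38.26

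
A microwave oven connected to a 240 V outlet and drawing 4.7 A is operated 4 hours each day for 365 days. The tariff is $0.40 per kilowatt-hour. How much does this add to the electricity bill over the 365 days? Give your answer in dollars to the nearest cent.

Power = 4.7 A × 240 V = 1128 W = 1.128 kW
Runtime = 4 h/day × 365 days = 1460 h
Energy = 1.128 kW × 1460 h = 1646.88 kWh
Cost = 1646.88 kWh × $0.40/kWh = $658.75

$658.75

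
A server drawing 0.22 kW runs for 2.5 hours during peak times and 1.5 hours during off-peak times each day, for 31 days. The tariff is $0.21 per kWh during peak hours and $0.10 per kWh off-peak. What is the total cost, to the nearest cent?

$4.60

Peak energy = 0.22 kW × 2.5 h × 31 = 17.05 kWh
Off-peak energy = 0.22 kW × 1.5 h × 31 = 10.23 kWh
Cost = 17.05 × $0.21 + 10.23 × $0.10 = $3.5805 + $1.023 = $4.60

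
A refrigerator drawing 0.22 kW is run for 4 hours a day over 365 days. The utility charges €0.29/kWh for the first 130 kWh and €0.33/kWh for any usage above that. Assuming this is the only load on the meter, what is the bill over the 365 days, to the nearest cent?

Runtime = 4 h/day × 365 days = 1460 h
Energy = 0.22 kW × 1460 h = 321.2 kWh
Tier 1 (0–130 kWh): 130 × €0.29 = €37.7
Above 130 kWh: 191.2 × €0.33 = €63.096
Bill = €100.80

€100.80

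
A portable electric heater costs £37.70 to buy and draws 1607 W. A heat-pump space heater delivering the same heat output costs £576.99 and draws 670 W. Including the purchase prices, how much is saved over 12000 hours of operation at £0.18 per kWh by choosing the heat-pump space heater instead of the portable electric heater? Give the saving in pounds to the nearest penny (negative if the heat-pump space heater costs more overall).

portable electric heater: £37.70 + (1607/1000) kW × 12000 h × £0.18 = £37.70 + £3471.12 = £3508.82
heat-pump space heater: £576.99 + (670/1000) kW × 12000 h × £0.18 = £576.99 + £1447.2 = £2024.19
Saving = £3508.82 − £2024.19 = £1484.63

£1484.63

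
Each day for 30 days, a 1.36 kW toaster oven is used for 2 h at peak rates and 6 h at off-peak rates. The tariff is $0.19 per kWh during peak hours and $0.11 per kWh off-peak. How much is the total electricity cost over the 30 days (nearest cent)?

Peak energy = 1.36 kW × 2 h × 30 = 81.6 kWh
Off-peak energy = 1.36 kW × 6 h × 30 = 244.8 kWh
Cost = 81.6 × $0.19 + 244.8 × $0.11 = $15.504 + $26.928 = $42.43

$42.43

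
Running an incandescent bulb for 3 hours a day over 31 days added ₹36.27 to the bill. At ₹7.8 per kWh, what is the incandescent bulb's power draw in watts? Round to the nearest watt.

Energy = ₹36.27 ÷ ₹7.8/kWh = 4.65 kWh
Runtime = 3 h/day × 31 days = 93 h
Power = 4.65 kWh ÷ 93 h = 0.05 kW = 50 W

50 W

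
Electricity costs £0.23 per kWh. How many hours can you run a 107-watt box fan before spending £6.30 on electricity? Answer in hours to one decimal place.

256.0 h

Energy available = £6.30 ÷ £0.23/kWh = 27.3913 kWh
Hours = 27.3913 kWh ÷ 0.107 kW = 256.0 h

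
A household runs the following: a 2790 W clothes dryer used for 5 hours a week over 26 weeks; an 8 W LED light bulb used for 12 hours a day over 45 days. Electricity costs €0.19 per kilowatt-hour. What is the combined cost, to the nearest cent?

clothes dryer: Runtime = 5 h/week × 26 weeks = 130 h
clothes dryer: 2.79 kW × 130 h = 362.7 kWh
LED light bulb: Runtime = 12 h/day × 45 days = 540 h
LED light bulb: 0.008 kW × 540 h = 4.32 kWh
Total energy = 367.02 kWh
Cost = 367.02 × €0.19 = €69.73

€69.73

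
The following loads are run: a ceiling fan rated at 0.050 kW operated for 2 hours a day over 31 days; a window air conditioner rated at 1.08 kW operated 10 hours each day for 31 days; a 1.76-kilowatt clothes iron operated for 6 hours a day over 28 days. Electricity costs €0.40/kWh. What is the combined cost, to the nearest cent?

€253.43

ceiling fan: Runtime = 2 h/day × 31 days = 62 h
ceiling fan: 0.05 kW × 62 h = 3.1 kWh
window air conditioner: Runtime = 10 h/day × 31 days = 310 h
window air conditioner: 1.08 kW × 310 h = 334.8 kWh
clothes iron: Runtime = 6 h/day × 28 days = 168 h
clothes iron: 1.76 kW × 168 h = 295.68 kWh
Total energy = 633.58 kWh
Cost = 633.58 × €0.40 = €253.43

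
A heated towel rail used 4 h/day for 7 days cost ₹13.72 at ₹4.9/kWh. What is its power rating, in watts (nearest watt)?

100 W

Energy = ₹13.72 ÷ ₹4.9/kWh = 2.8 kWh
Runtime = 4 h/day × 7 days = 28 h
Power = 2.8 kWh ÷ 28 h = 0.1 kW = 100 W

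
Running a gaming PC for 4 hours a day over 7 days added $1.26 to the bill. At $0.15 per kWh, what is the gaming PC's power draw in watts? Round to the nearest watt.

300 W

Energy = $1.26 ÷ $0.15/kWh = 8.4 kWh
Runtime = 4 h/day × 7 days = 28 h
Power = 8.4 kWh ÷ 28 h = 0.3 kW = 300 W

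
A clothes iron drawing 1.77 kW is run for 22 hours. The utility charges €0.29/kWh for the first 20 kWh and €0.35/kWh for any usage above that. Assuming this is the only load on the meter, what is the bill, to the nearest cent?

€12.43

Energy = 1.77 kW × 22 h = 38.94 kWh
Tier 1 (0–20 kWh): 20 × €0.29 = €5.8
Above 20 kWh: 18.94 × €0.35 = €6.629
Bill = €12.43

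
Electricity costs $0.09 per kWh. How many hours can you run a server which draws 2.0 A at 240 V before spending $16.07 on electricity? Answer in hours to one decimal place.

Power = 2.0 A × 240 V = 480 W = 0.48 kW
Energy available = $16.07 ÷ $0.09/kWh = 178.5556 kWh
Hours = 178.5556 kWh ÷ 0.48 kW = 372.0 h

372.0 h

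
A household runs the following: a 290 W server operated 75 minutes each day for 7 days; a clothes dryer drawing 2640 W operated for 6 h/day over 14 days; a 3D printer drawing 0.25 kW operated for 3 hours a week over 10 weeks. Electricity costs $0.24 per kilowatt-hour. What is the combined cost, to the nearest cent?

server: Runtime = 75 min × 7 = 525 min = 8.75 h
server: 0.29 kW × 8.75 h = 2.5375 kWh
clothes dryer: Runtime = 6 h/day × 14 days = 84 h
clothes dryer: 2.64 kW × 84 h = 221.76 kWh
3D printer: Runtime = 3 h/week × 10 weeks = 30 h
3D printer: 0.25 kW × 30 h = 7.5 kWh
Total energy = 231.7975 kWh
Cost = 231.7975 × $0.24 = $55.63

$55.63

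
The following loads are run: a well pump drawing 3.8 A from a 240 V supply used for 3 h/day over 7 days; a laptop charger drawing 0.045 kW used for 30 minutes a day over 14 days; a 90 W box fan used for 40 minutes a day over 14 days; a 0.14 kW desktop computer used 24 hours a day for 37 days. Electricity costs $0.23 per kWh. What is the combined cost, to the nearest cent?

$33.26

well pump: Power = 3.8 A × 240 V = 912 W = 0.912 kW
well pump: Runtime = 3 h/day × 7 days = 21 h
well pump: 0.912 kW × 21 h = 19.152 kWh
laptop charger: Runtime = 30 min × 14 = 420 min = 7 h
laptop charger: 0.045 kW × 7 h = 0.315 kWh
box fan: Runtime = 40 min × 14 = 560 min = 9.333333… h
box fan: 0.09 kW × 9.333333… h = 0.84 kWh
desktop computer: Runtime = 24 h × 37 = 888 h
desktop computer: 0.14 kW × 888 h = 124.32 kWh
Total energy = 144.627 kWh
Cost = 144.627 × $0.23 = $33.26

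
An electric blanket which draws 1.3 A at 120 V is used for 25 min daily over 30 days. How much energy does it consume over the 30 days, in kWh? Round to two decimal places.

Power = 1.3 A × 120 V = 156 W = 0.156 kW
Runtime = 25 min × 30 = 750 min = 12.5 h
Energy = 0.156 kW × 12.5 h = 1.95 kWh

1.95 kWh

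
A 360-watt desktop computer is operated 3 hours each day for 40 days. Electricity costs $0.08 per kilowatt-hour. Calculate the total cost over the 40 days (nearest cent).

Runtime = 3 h/day × 40 days = 120 h
Energy = 0.36 kW × 120 h = 43.2 kWh
Cost = 43.2 kWh × $0.08/kWh = $3.46

$3.46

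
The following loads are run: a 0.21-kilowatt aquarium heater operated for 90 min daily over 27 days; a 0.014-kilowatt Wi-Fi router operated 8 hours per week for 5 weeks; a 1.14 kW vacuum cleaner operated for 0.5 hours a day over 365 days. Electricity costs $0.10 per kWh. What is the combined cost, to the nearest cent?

aquarium heater: Runtime = 90 min × 27 = 2430 min = 40.5 h
aquarium heater: 0.21 kW × 40.5 h = 8.505 kWh
Wi-Fi router: Runtime = 8 h/week × 5 weeks = 40 h
Wi-Fi router: 0.014 kW × 40 h = 0.56 kWh
vacuum cleaner: Runtime = 0.5 h/day × 365 days = 182.5 h
vacuum cleaner: 1.14 kW × 182.5 h = 208.05 kWh
Total energy = 217.115 kWh
Cost = 217.115 × $0.10 = $21.71

$21.71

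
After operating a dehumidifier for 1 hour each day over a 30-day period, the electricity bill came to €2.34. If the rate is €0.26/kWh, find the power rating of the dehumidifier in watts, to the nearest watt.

300 W

Energy = €2.34 ÷ €0.26/kWh = 9 kWh
Runtime = 1 h/day × 30 days = 30 h
Power = 9 kWh ÷ 30 h = 0.3 kW = 300 W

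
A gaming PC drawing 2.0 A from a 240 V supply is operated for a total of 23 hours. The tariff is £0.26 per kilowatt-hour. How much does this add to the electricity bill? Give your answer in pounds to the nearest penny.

Power = 2.0 A × 240 V = 480 W = 0.48 kW
Energy = 0.48 kW × 23 h = 11.04 kWh
Cost = 11.04 kWh × £0.26/kWh = £2.87

£2.87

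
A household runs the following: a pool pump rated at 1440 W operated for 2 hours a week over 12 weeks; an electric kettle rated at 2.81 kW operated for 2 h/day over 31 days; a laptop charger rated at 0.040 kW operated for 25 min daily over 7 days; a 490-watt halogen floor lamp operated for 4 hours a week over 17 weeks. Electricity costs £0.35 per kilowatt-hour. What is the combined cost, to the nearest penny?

£84.78

pool pump: Runtime = 2 h/week × 12 weeks = 24 h
pool pump: 1.44 kW × 24 h = 34.56 kWh
electric kettle: Runtime = 2 h/day × 31 days = 62 h
electric kettle: 2.81 kW × 62 h = 174.22 kWh
laptop charger: Runtime = 25 min × 7 = 175 min = 2.916666… h
laptop charger: 0.04 kW × 2.916666… h = 0.116666… kWh
halogen floor lamp: Runtime = 4 h/week × 17 weeks = 68 h
halogen floor lamp: 0.49 kW × 68 h = 33.32 kWh
Total energy = 242.216666… kWh
Cost = 242.216666… × £0.35 = £84.78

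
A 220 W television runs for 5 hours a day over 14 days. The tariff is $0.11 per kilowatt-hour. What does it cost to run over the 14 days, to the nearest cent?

$1.69

Runtime = 5 h/day × 14 days = 70 h
Energy = 0.22 kW × 70 h = 15.4 kWh
Cost = 15.4 kWh × $0.11/kWh = $1.69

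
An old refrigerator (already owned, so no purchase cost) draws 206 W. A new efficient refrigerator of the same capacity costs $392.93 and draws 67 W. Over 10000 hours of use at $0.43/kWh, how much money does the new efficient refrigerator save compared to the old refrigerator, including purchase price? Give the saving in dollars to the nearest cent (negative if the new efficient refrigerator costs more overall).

$204.77

old refrigerator: $0.00 + (206/1000) kW × 10000 h × $0.43 = $0.00 + $885.8 = $885.8
new efficient refrigerator: $392.93 + (67/1000) kW × 10000 h × $0.43 = $392.93 + $288.1 = $681.03
Saving = $885.8 − $681.03 = $204.77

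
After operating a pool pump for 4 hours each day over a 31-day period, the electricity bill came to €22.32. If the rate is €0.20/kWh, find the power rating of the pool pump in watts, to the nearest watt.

Energy = €22.32 ÷ €0.20/kWh = 111.6 kWh
Runtime = 4 h/day × 31 days = 124 h
Power = 111.6 kWh ÷ 124 h = 0.9 kW = 900 W

900 W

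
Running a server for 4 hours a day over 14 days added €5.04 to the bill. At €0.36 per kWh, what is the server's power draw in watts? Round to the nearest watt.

Energy = €5.04 ÷ €0.36/kWh = 14 kWh
Runtime = 4 h/day × 14 days = 56 h
Power = 14 kWh ÷ 56 h = 0.25 kW = 250 W

250 W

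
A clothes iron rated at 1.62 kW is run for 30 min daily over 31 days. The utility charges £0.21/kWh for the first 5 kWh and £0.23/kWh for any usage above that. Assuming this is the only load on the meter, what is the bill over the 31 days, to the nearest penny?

Runtime = 30 min × 31 = 930 min = 15.5 h
Energy = 1.62 kW × 15.5 h = 25.11 kWh
Tier 1 (0–5 kWh): 5 × £0.21 = £1.05
Above 5 kWh: 20.11 × £0.23 = £4.6253
Bill = £5.68

£5.68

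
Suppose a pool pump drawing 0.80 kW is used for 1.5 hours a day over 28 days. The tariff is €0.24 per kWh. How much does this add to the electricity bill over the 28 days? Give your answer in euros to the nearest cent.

€8.06

Runtime = 1.5 h/day × 28 days = 42 h
Energy = 0.8 kW × 42 h = 33.6 kWh
Cost = 33.6 kWh × €0.24/kWh = €8.06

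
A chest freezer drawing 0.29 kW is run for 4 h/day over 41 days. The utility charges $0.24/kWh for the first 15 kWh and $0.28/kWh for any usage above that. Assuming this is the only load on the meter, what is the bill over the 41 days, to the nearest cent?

$12.72

Runtime = 4 h/day × 41 days = 164 h
Energy = 0.29 kW × 164 h = 47.56 kWh
Tier 1 (0–15 kWh): 15 × $0.24 = $3.6
Above 15 kWh: 32.56 × $0.28 = $9.1168
Bill = $12.72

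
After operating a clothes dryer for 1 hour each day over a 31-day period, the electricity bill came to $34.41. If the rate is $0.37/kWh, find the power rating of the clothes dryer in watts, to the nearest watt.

Energy = $34.41 ÷ $0.37/kWh = 93 kWh
Runtime = 1 h/day × 31 days = 31 h
Power = 93 kWh ÷ 31 h = 3 kW = 3000 W

3000 W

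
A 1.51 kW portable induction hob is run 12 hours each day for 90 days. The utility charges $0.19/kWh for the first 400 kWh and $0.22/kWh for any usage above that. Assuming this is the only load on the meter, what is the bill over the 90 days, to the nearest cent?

$346.78

Runtime = 12 h/day × 90 days = 1080 h
Energy = 1.51 kW × 1080 h = 1630.8 kWh
Tier 1 (0–400 kWh): 400 × $0.19 = $76
Above 400 kWh: 1230.8 × $0.22 = $270.776
Bill = $346.78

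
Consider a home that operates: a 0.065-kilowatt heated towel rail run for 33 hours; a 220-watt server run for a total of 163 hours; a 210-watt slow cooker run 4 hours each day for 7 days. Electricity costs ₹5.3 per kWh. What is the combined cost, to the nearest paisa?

heated towel rail: 0.065 kW × 33 h = 2.145 kWh
server: 0.22 kW × 163 h = 35.86 kWh
slow cooker: Runtime = 4 h/day × 7 days = 28 h
slow cooker: 0.21 kW × 28 h = 5.88 kWh
Total energy = 43.885 kWh
Cost = 43.885 × ₹5.3 = ₹232.59

₹232.59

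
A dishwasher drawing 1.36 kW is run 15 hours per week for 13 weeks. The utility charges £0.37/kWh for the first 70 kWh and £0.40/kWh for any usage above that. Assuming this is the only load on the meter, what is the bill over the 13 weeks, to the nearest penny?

£103.98

Runtime = 15 h/week × 13 weeks = 195 h
Energy = 1.36 kW × 195 h = 265.2 kWh
Tier 1 (0–70 kWh): 70 × £0.37 = £25.9
Above 70 kWh: 195.2 × £0.40 = £78.08
Bill = £103.98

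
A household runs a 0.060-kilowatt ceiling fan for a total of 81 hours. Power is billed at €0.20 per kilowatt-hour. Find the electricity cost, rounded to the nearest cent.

Energy = 0.06 kW × 81 h = 4.86 kWh
Cost = 4.86 kWh × €0.20/kWh = €0.97

€0.97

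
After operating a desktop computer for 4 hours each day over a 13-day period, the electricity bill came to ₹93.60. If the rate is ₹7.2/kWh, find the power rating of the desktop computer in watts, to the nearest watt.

Energy = ₹93.60 ÷ ₹7.2/kWh = 13 kWh
Runtime = 4 h/day × 13 days = 52 h
Power = 13 kWh ÷ 52 h = 0.25 kW = 250 W

250 W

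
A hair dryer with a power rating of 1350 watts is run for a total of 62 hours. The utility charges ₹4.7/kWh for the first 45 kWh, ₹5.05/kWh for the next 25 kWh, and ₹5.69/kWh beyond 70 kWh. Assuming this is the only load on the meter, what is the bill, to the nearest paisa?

₹415.70

Energy = 1.35 kW × 62 h = 83.7 kWh
Tier 1 (0–45 kWh): 45 × ₹4.7 = ₹211.5
Tier 2 (45–70 kWh): 25 × ₹5.05 = ₹126.25
Above 70 kWh: 13.7 × ₹5.69 = ₹77.953
Bill = ₹415.70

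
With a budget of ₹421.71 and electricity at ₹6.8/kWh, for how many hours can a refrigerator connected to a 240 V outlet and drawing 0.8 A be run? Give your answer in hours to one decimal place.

323.0 h

Power = 0.8 A × 240 V = 192 W = 0.192 kW
Energy available = ₹421.71 ÷ ₹6.8/kWh = 62.0162 kWh
Hours = 62.0162 kWh ÷ 0.192 kW = 323.0 h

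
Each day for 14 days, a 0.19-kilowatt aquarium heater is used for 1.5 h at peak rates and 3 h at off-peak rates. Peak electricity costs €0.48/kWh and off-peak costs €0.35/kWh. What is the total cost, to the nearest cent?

€4.71

Peak energy = 0.19 kW × 1.5 h × 14 = 3.99 kWh
Off-peak energy = 0.19 kW × 3 h × 14 = 7.98 kWh
Cost = 3.99 × €0.48 + 7.98 × €0.35 = €1.9152 + €2.793 = €4.71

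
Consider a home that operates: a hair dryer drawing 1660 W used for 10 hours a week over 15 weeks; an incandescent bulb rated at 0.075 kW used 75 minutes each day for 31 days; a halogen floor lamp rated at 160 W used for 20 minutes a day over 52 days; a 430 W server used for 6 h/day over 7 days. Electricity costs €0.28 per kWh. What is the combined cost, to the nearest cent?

hair dryer: Runtime = 10 h/week × 15 weeks = 150 h
hair dryer: 1.66 kW × 150 h = 249 kWh
incandescent bulb: Runtime = 75 min × 31 = 2325 min = 38.75 h
incandescent bulb: 0.075 kW × 38.75 h = 2.90625 kWh
halogen floor lamp: Runtime = 20 min × 52 = 1040 min = 17.333333… h
halogen floor lamp: 0.16 kW × 17.333333… h = 2.773333… kWh
server: Runtime = 6 h/day × 7 days = 42 h
server: 0.43 kW × 42 h = 18.06 kWh
Total energy = 272.739583… kWh
Cost = 272.739583… × €0.28 = €76.37

€76.37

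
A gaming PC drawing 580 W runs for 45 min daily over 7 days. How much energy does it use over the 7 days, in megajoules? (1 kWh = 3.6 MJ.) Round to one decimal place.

11.0 MJ

Runtime = 45 min × 7 = 315 min = 5.25 h
Energy = 0.58 kW × 5.25 h = 3.045 kWh
= 3.045 × 3.6 MJ = 11.0 MJ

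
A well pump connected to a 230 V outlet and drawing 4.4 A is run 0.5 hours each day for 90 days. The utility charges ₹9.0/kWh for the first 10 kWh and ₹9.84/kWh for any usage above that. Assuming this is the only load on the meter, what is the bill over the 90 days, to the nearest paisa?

Power = 4.4 A × 230 V = 1012 W = 1.012 kW
Runtime = 0.5 h/day × 90 days = 45 h
Energy = 1.012 kW × 45 h = 45.54 kWh
Tier 1 (0–10 kWh): 10 × ₹9.0 = ₹90
Above 10 kWh: 35.54 × ₹9.84 = ₹349.7136
Bill = ₹439.71

₹439.71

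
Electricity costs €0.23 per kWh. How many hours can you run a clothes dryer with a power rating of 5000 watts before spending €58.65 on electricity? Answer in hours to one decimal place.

51.0 h

Energy available = €58.65 ÷ €0.23/kWh = 255 kWh
Hours = 255 kWh ÷ 5 kW = 51.0 h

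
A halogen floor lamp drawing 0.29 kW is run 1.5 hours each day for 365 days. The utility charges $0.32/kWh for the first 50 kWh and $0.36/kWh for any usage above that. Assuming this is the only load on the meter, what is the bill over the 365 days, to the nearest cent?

Runtime = 1.5 h/day × 365 days = 547.5 h
Energy = 0.29 kW × 547.5 h = 158.775 kWh
Tier 1 (0–50 kWh): 50 × $0.32 = $16
Above 50 kWh: 108.775 × $0.36 = $39.159
Bill = $55.16

$55.16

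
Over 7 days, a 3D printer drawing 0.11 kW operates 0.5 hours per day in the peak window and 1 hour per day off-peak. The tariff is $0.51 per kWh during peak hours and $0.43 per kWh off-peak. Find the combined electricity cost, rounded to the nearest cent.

$0.53

Peak energy = 0.11 kW × 0.5 h × 7 = 0.385 kWh
Off-peak energy = 0.11 kW × 1 h × 7 = 0.77 kWh
Cost = 0.385 × $0.51 + 0.77 × $0.43 = $0.19635 + $0.3311 = $0.53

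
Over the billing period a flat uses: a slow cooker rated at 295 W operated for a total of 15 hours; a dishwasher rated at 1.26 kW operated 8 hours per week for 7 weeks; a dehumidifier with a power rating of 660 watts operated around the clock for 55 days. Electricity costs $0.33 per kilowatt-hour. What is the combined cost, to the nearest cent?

slow cooker: 0.295 kW × 15 h = 4.425 kWh
dishwasher: Runtime = 8 h/week × 7 weeks = 56 h
dishwasher: 1.26 kW × 56 h = 70.56 kWh
dehumidifier: Runtime = 24 h × 55 = 1320 h
dehumidifier: 0.66 kW × 1320 h = 871.2 kWh
Total energy = 946.185 kWh
Cost = 946.185 × $0.33 = $312.24

$312.24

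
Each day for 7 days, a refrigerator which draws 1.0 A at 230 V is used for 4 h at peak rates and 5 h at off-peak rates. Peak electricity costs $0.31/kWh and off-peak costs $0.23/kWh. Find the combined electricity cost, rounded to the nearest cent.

$3.85

Power = 1.0 A × 230 V = 230 W = 0.23 kW
Peak energy = 0.23 kW × 4 h × 7 = 6.44 kWh
Off-peak energy = 0.23 kW × 5 h × 7 = 8.05 kWh
Cost = 6.44 × $0.31 + 8.05 × $0.23 = $1.9964 + $1.8515 = $3.85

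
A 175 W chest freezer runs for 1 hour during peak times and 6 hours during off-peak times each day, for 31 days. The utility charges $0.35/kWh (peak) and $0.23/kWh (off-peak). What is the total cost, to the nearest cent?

Peak energy = 0.175 kW × 1 h × 31 = 5.425 kWh
Off-peak energy = 0.175 kW × 6 h × 31 = 32.55 kWh
Cost = 5.425 × $0.35 + 32.55 × $0.23 = $1.89875 + $7.4865 = $9.39

$9.39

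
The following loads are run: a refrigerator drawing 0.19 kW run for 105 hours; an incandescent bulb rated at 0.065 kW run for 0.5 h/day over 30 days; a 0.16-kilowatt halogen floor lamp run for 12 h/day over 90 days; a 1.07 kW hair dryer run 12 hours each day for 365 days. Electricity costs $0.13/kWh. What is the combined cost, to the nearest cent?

$634.44

refrigerator: 0.19 kW × 105 h = 19.95 kWh
incandescent bulb: Runtime = 0.5 h/day × 30 days = 15 h
incandescent bulb: 0.065 kW × 15 h = 0.975 kWh
halogen floor lamp: Runtime = 12 h/day × 90 days = 1080 h
halogen floor lamp: 0.16 kW × 1080 h = 172.8 kWh
hair dryer: Runtime = 12 h/day × 365 days = 4380 h
hair dryer: 1.07 kW × 4380 h = 4686.6 kWh
Total energy = 4880.325 kWh
Cost = 4880.325 × $0.13 = $634.44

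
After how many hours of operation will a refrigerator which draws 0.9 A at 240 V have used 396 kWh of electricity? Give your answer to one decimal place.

1833.3 h

Power = 0.9 A × 240 V = 216 W = 0.216 kW
Hours = 396 kWh ÷ 0.216 kW = 1833.3 h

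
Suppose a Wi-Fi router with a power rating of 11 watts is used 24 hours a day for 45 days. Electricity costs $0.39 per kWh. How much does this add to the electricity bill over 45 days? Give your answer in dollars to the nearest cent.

Runtime = 24 h × 45 = 1080 h
Energy = 0.011 kW × 1080 h = 11.88 kWh
Cost = 11.88 kWh × $0.39/kWh = $4.63

$4.63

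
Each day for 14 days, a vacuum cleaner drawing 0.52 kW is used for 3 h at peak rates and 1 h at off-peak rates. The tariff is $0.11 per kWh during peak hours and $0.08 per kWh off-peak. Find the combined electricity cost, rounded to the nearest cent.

$2.98

Peak energy = 0.52 kW × 3 h × 14 = 21.84 kWh
Off-peak energy = 0.52 kW × 1 h × 14 = 7.28 kWh
Cost = 21.84 × $0.11 + 7.28 × $0.08 = $2.4024 + $0.5824 = $2.98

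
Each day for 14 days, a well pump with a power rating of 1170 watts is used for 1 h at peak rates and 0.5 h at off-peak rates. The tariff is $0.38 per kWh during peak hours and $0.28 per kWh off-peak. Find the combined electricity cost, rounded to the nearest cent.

$8.52

Peak energy = 1.17 kW × 1 h × 14 = 16.38 kWh
Off-peak energy = 1.17 kW × 0.5 h × 14 = 8.19 kWh
Cost = 16.38 × $0.38 + 8.19 × $0.28 = $6.2244 + $2.2932 = $8.52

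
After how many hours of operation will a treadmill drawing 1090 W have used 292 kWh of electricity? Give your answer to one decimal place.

Hours = 292 kWh ÷ 1.09 kW = 267.9 h

267.9 h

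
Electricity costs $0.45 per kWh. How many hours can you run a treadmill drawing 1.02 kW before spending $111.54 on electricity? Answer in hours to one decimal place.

243.0 h

Energy available = $111.54 ÷ $0.45/kWh = 247.8667 kWh
Hours = 247.8667 kWh ÷ 1.02 kW = 243.0 h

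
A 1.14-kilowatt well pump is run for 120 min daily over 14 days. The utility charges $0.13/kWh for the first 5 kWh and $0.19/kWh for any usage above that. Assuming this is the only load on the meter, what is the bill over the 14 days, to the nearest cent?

Runtime = 120 min × 14 = 1680 min = 28 h
Energy = 1.14 kW × 28 h = 31.92 kWh
Tier 1 (0–5 kWh): 5 × $0.13 = $0.65
Above 5 kWh: 26.92 × $0.19 = $5.1148
Bill = $5.76

$5.76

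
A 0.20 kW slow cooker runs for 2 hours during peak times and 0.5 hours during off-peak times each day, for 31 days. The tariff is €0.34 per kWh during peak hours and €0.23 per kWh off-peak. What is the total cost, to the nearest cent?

Peak energy = 0.2 kW × 2 h × 31 = 12.4 kWh
Off-peak energy = 0.2 kW × 0.5 h × 31 = 3.1 kWh
Cost = 12.4 × €0.34 + 3.1 × €0.23 = €4.216 + €0.713 = €4.93

€4.93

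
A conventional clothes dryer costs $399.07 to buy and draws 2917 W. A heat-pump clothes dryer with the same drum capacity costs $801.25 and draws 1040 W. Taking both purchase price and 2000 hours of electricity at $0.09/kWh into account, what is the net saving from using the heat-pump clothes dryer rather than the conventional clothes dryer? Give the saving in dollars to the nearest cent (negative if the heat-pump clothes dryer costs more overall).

conventional clothes dryer: $399.07 + (2917/1000) kW × 2000 h × $0.09 = $399.07 + $525.06 = $924.13
heat-pump clothes dryer: $801.25 + (1040/1000) kW × 2000 h × $0.09 = $801.25 + $187.2 = $988.45
Saving = $924.13 − $988.45 = −$64.32

-$64.32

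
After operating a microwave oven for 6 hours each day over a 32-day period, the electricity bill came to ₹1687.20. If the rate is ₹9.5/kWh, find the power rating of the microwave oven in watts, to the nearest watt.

925 W

Energy = ₹1687.20 ÷ ₹9.5/kWh = 177.6 kWh
Runtime = 6 h/day × 32 days = 192 h
Power = 177.6 kWh ÷ 192 h = 0.925 kW = 925 W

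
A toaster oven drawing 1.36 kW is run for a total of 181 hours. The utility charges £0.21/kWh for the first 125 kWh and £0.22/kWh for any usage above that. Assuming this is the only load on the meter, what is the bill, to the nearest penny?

Energy = 1.36 kW × 181 h = 246.16 kWh
Tier 1 (0–125 kWh): 125 × £0.21 = £26.25
Above 125 kWh: 121.16 × £0.22 = £26.6552
Bill = £52.91

£52.91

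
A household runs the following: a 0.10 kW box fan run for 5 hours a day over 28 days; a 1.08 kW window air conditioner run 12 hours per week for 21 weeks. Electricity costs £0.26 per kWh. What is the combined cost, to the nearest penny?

£74.40

box fan: Runtime = 5 h/day × 28 days = 140 h
box fan: 0.1 kW × 140 h = 14 kWh
window air conditioner: Runtime = 12 h/week × 21 weeks = 252 h
window air conditioner: 1.08 kW × 252 h = 272.16 kWh
Total energy = 286.16 kWh
Cost = 286.16 × £0.26 = £74.40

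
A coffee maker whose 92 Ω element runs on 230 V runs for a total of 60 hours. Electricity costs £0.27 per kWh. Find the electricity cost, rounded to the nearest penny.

£9.32

Power = V²/R = 230²/92 = 575 W = 0.575 kW
Energy = 0.575 kW × 60 h = 34.5 kWh
Cost = 34.5 kWh × £0.27/kWh = £9.32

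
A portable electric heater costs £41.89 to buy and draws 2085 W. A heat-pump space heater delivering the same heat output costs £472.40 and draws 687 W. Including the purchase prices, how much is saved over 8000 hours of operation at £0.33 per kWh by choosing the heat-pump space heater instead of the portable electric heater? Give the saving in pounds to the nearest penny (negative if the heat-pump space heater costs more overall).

£3260.21

portable electric heater: £41.89 + (2085/1000) kW × 8000 h × £0.33 = £41.89 + £5504.4 = £5546.29
heat-pump space heater: £472.40 + (687/1000) kW × 8000 h × £0.33 = £472.40 + £1813.68 = £2286.08
Saving = £5546.29 − £2286.08 = £3260.21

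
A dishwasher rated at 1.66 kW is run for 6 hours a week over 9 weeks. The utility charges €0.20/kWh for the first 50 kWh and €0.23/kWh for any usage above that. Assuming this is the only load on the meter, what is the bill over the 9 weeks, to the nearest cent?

€19.12

Runtime = 6 h/week × 9 weeks = 54 h
Energy = 1.66 kW × 54 h = 89.64 kWh
Tier 1 (0–50 kWh): 50 × €0.20 = €10
Above 50 kWh: 39.64 × €0.23 = €9.1172
Bill = €19.12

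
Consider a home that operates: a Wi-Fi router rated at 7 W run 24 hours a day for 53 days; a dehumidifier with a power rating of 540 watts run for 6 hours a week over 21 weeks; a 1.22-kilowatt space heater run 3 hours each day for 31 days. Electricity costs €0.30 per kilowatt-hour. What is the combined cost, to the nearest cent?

€57.12

Wi-Fi router: Runtime = 24 h × 53 = 1272 h
Wi-Fi router: 0.007 kW × 1272 h = 8.904 kWh
dehumidifier: Runtime = 6 h/week × 21 weeks = 126 h
dehumidifier: 0.54 kW × 126 h = 68.04 kWh
space heater: Runtime = 3 h/day × 31 days = 93 h
space heater: 1.22 kW × 93 h = 113.46 kWh
Total energy = 190.404 kWh
Cost = 190.404 × €0.30 = €57.12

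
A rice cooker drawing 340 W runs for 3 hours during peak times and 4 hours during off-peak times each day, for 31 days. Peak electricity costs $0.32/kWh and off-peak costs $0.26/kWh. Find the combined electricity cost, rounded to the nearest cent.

Peak energy = 0.34 kW × 3 h × 31 = 31.62 kWh
Off-peak energy = 0.34 kW × 4 h × 31 = 42.16 kWh
Cost = 31.62 × $0.32 + 42.16 × $0.26 = $10.1184 + $10.9616 = $21.08

$21.08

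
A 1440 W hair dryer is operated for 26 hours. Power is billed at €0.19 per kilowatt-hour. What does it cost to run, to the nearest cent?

Energy = 1.44 kW × 26 h = 37.44 kWh
Cost = 37.44 kWh × €0.19/kWh = €7.11

€7.11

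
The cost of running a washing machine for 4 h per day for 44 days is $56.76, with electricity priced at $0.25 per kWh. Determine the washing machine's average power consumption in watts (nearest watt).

1290 W

Energy = $56.76 ÷ $0.25/kWh = 227.04 kWh
Runtime = 4 h/day × 44 days = 176 h
Power = 227.04 kWh ÷ 176 h = 1.29 kW = 1290 W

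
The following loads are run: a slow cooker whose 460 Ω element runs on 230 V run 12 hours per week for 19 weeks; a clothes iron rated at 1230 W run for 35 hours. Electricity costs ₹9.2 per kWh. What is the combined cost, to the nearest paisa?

₹637.28

slow cooker: Power = V²/R = 230²/460 = 115 W = 0.115 kW
slow cooker: Runtime = 12 h/week × 19 weeks = 228 h
slow cooker: 0.115 kW × 228 h = 26.22 kWh
clothes iron: 1.23 kW × 35 h = 43.05 kWh
Total energy = 69.27 kWh
Cost = 69.27 × ₹9.2 = ₹637.28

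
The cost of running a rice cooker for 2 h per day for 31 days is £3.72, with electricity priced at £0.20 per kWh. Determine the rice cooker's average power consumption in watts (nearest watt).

Energy = £3.72 ÷ £0.20/kWh = 18.6 kWh
Runtime = 2 h/day × 31 days = 62 h
Power = 18.6 kWh ÷ 62 h = 0.3 kW = 300 W

300 W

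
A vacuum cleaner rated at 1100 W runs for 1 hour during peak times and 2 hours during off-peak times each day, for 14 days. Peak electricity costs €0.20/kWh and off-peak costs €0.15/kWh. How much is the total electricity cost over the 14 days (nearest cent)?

Peak energy = 1.1 kW × 1 h × 14 = 15.4 kWh
Off-peak energy = 1.1 kW × 2 h × 14 = 30.8 kWh
Cost = 15.4 × €0.20 + 30.8 × €0.15 = €3.08 + €4.62 = €7.70

€7.70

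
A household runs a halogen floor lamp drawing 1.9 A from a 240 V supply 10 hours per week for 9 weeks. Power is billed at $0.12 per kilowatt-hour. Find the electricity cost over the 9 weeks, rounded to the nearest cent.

Power = 1.9 A × 240 V = 456 W = 0.456 kW
Runtime = 10 h/week × 9 weeks = 90 h
Energy = 0.456 kW × 90 h = 41.04 kWh
Cost = 41.04 kWh × $0.12/kWh = $4.92

$4.92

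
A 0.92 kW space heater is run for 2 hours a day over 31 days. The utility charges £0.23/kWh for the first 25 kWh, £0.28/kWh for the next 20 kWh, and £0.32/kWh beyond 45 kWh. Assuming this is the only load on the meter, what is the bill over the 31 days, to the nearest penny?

Runtime = 2 h/day × 31 days = 62 h
Energy = 0.92 kW × 62 h = 57.04 kWh
Tier 1 (0–25 kWh): 25 × £0.23 = £5.75
Tier 2 (25–45 kWh): 20 × £0.28 = £5.6
Above 45 kWh: 12.04 × £0.32 = £3.8528
Bill = £15.20

£15.20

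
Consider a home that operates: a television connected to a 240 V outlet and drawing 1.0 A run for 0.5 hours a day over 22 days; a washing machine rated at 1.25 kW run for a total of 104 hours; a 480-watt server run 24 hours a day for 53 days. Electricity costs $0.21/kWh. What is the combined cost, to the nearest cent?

television: Power = 1.0 A × 240 V = 240 W = 0.24 kW
television: Runtime = 0.5 h/day × 22 days = 11 h
television: 0.24 kW × 11 h = 2.64 kWh
washing machine: 1.25 kW × 104 h = 130 kWh
server: Runtime = 24 h × 53 = 1272 h
server: 0.48 kW × 1272 h = 610.56 kWh
Total energy = 743.2 kWh
Cost = 743.2 × $0.21 = $156.07

$156.07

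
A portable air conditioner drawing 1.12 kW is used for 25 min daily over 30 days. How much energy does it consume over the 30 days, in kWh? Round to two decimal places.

Runtime = 25 min × 30 = 750 min = 12.5 h
Energy = 1.12 kW × 12.5 h = 14 kWh

14.00 kWh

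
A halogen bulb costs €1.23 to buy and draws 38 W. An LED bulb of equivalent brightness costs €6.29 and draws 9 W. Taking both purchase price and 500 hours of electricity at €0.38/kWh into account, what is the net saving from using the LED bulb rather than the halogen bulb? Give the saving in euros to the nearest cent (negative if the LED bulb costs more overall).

halogen bulb: €1.23 + (38/1000) kW × 500 h × €0.38 = €1.23 + €7.22 = €8.45
LED bulb: €6.29 + (9/1000) kW × 500 h × €0.38 = €6.29 + €1.71 = €8
Saving = €8.45 − €8 = €0.45

€0.45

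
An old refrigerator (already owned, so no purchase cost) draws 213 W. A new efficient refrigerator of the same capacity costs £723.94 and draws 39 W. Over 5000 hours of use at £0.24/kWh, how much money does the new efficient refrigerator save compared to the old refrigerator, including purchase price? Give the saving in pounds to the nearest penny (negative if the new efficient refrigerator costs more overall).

-£515.14

old refrigerator: £0.00 + (213/1000) kW × 5000 h × £0.24 = £0.00 + £255.6 = £255.6
new efficient refrigerator: £723.94 + (39/1000) kW × 5000 h × £0.24 = £723.94 + £46.8 = £770.74
Saving = £255.6 − £770.74 = −£515.14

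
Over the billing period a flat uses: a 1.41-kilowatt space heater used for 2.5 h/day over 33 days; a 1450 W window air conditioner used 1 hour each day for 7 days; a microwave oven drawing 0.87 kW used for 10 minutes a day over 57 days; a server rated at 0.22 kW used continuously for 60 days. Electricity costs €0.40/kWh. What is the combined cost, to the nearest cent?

€180.62

space heater: Runtime = 2.5 h/day × 33 days = 82.5 h
space heater: 1.41 kW × 82.5 h = 116.325 kWh
window air conditioner: Runtime = 1 h/day × 7 days = 7 h
window air conditioner: 1.45 kW × 7 h = 10.15 kWh
microwave oven: Runtime = 10 min × 57 = 570 min = 9.5 h
microwave oven: 0.87 kW × 9.5 h = 8.265 kWh
server: Runtime = 24 h × 60 = 1440 h
server: 0.22 kW × 1440 h = 316.8 kWh
Total energy = 451.54 kWh
Cost = 451.54 × €0.40 = €180.62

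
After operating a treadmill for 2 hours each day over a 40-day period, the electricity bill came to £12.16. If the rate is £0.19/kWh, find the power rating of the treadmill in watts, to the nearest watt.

800 W

Energy = £12.16 ÷ £0.19/kWh = 64 kWh
Runtime = 2 h/day × 40 days = 80 h
Power = 64 kWh ÷ 80 h = 0.8 kW = 800 W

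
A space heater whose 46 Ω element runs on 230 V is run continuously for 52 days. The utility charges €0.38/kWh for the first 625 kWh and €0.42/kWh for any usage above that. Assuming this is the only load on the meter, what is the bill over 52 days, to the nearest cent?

€577.78

Power = V²/R = 230²/46 = 1150 W = 1.15 kW
Runtime = 24 h × 52 = 1248 h
Energy = 1.15 kW × 1248 h = 1435.2 kWh
Tier 1 (0–625 kWh): 625 × €0.38 = €237.5
Above 625 kWh: 810.2 × €0.42 = €340.284
Bill = €577.78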